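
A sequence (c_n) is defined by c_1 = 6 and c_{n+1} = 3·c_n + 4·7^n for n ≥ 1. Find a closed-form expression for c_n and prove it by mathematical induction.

c_n = -3^(n - 1) + 7^n

Computing the first terms: c_1 = 6, c_2 = 46, c_3 = 334. This suggests c_n = -3^(n - 1) + 7^n.
Base case (n = 1): the formula gives 6 = 6 = c_1.
Suppose the result is true for n = p, so c_p = -3^(p - 1) + 7^p.
Then c_{p+1} = 3·c_p + 4·7^p = 3·(-3^(p - 1) + 7^p) + 4·7^p = -3^p + 7^(p + 1) = -3^((p+1) - 1) + 7^(p+1),
which is the claimed formula at n = p+1.
By the principle of mathematical induction, the result holds for all n ≥ 1.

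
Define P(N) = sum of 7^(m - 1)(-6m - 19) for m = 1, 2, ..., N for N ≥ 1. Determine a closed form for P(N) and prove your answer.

P(N) = -7^N(N + 3) + 3

We claim P(N) = -7^N(N + 3) + 3 for all N ≥ 1.
When N = 1: P(1) = -25, and the closed form gives -25. They agree.
For the inductive step, assume it holds for an arbitrary m ≥ 1, so P(m) = -7^m(m + 3) + 3.
Then P(m+1) = P(m) + (7^m(-6m - 25)) = (-7^m(m + 3) + 3) + (7^m(-6m - 25)).
Simplifying, P(m+1) = -7·7^m·m - 28·7^m + 3 = -7^(m+1)((m+1) + 3) + 3,
which is the closed form with N = m+1.
This completes the induction.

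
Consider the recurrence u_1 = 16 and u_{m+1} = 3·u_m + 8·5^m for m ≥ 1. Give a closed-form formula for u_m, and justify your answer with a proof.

u_m = -4·3^(m - 1) + 4·5^m

Computing the first terms: u_1 = 16, u_2 = 88, u_3 = 464. This suggests u_m = -4·3^(m - 1) + 4·5^m.
For the base case m = 1: the formula gives 16 = 16 = u_1.
Suppose the result is true for m = j, so u_j = -4·3^(j - 1) + 4·5^j.
Then u_{j+1} = 3·u_j + 8·5^j = 3·(-4·3^(j - 1) + 4·5^j) + 8·5^j = -4·3^j + 4·5^(j + 1) = -4·3^((j+1) - 1) + 4·5^(j+1),
which is the claimed formula at m = j+1.
By the principle of mathematical induction, the result holds for all m ≥ 1.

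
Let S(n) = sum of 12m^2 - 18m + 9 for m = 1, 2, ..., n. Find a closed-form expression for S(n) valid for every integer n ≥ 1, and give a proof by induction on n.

S(n) = n(4n^2 - 3n + 2)

We claim S(n) = n(4n^2 - 3n + 2) for all n ≥ 1.
For the base case n = 1: S(1) = 3, and the closed form gives 3. They agree.
Inductive step: assume the claim holds for n = m, so S(m) = m(4m^2 - 3m + 2).
Then S(m+1) = S(m) + (12m^2 + 6m + 3) = (m(4m^2 - 3m + 2)) + (12m^2 + 6m + 3).
Simplifying, S(m+1) = (m + 1)(4m^2 + 5m + 3) = (m+1)(4(m+1)^2 - 3(m+1) + 2),
which is the closed form with n = m+1.
Hence, by induction on n, the claim holds for every n ≥ 1.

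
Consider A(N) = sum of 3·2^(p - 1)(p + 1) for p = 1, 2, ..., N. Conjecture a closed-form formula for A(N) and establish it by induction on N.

We claim A(N) = 3·2^N·N for all N ≥ 1.
Base case (N = 1): A(1) = 6, and the closed form gives 6. They agree.
Suppose the result is true for N = p, so A(p) = 3·2^p·p.
Then A(p+1) = A(p) + (3·2^p(p + 2)) = (3·2^p·p) + (3·2^p(p + 2)).
Simplifying, A(p+1) = 6·2^p(p + 1) = 3·2^(p+1)·(p+1),
which is the closed form with N = p+1.
By the principle of mathematical induction, the result holds for all N ≥ 1.

A(N) = 3·2^N·N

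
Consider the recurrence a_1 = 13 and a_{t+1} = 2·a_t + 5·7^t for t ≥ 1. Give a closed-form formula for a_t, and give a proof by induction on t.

Computing the first terms: a_1 = 13, a_2 = 61, a_3 = 367. This suggests a_t = 3·2^t + 7^t.
Base step (t = 1): the formula gives 13 = 13 = a_1.
Inductive step: assume the claim holds for t = k, so a_k = 3·2^k + 7^k.
Then a_{k+1} = 2·a_k + 5·7^k = 2·(3·2^k + 7^k) + 5·7^k = 3·2^(k + 1) + 7^(k + 1),
which is the claimed formula at t = k+1.
Hence, by induction on t, the claim holds for every t ≥ 1.

a_t = 3·2^t + 7^t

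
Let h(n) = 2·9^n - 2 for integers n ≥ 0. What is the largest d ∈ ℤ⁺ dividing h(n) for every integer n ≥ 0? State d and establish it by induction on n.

Computing the first values: h(0) = 0 and h(1) = 16; gcd(0, 16) = 16, so d ≤ 16.
We prove 16 | 2·9^n - 2 for all n ≥ 0 by induction on n.
When n = 0: h(0) = 0 = 16·(0), so 16 | h(0).
For the inductive step, assume it holds for an arbitrary m ≥ 0, i.e. 16 | h(m). Then
h(m+1) = 2·9^(m+1) - 2 = 9·(2·9^m - 2) + 16 = 9·h(m) + 16. The first term is divisible by 16 by the inductive hypothesis, and 16 is divisible by 16. Hence 16 | h(m+1).
By the principle of mathematical induction, the result holds for all n ≥ 0.
Therefore the largest such d is 16.

d = 16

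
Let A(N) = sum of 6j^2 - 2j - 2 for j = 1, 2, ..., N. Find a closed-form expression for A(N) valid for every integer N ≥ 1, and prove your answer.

A(N) = 2N(N^2 + N - 1)

We claim A(N) = 2N(N^2 + N - 1) for all N ≥ 1.
Base step (N = 1): A(1) = 2, and the closed form gives 2. They agree.
Inductive step: suppose the statement holds for some j ≥ 1, so A(j) = 2j(j^2 + j - 1).
Then A(j+1) = A(j) + (6j^2 + 10j + 2) = (2j(j^2 + j - 1)) + (6j^2 + 10j + 2).
Simplifying, A(j+1) = 2(j + 1)(j^2 + 3j + 1) = 2(j+1)((j+1)^2 + (j+1) - 1),
which is the closed form with N = j+1.
This completes the induction.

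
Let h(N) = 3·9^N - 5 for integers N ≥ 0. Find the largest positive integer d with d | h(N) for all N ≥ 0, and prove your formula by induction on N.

d = 2

Computing the first values: h(0) = -2 and h(1) = 22; gcd(-2, 22) = 2, so d ≤ 2.
We prove 2 | 3·9^N - 5 for all N ≥ 0 by induction on N.
Base case (N = 0): h(0) = -2 = 2·(-1), so 2 | h(0).
Inductive step: assume the claim holds for N = i, i.e. 2 | h(i). Then
h(i+1) = 3·9^(i+1) - 5 = 9·(3·9^i - 5) + 40 = 9·h(i) + 40. The first term is divisible by 2 by the inductive hypothesis, and 40 is divisible by 2. Hence 2 | h(i+1).
By induction, the statement is established for all N ≥ 0.
Therefore the largest such d is 2.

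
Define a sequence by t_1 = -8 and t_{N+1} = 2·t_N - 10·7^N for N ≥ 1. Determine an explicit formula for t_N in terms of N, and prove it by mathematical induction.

t_N = 3·2^N - 2·7^N

Computing the first terms: t_1 = -8, t_2 = -86, t_3 = -662. This suggests t_N = 3·2^N - 2·7^N.
For the base case N = 1: the formula gives -8 = -8 = t_1.
Inductive step: assume the claim holds for N = i, so t_i = 3·2^i - 2·7^i.
Then t_{i+1} = 2·t_i - 10·7^i = 2·(3·2^i - 2·7^i) - 10·7^i = 3·2^(i + 1) - 2·7^(i + 1),
which is the claimed formula at N = i+1.
By the principle of mathematical induction, the result holds for all N ≥ 1.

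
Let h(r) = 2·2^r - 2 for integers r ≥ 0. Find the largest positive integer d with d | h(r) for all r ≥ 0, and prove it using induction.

d = 2

Computing the first values: h(0) = 0 and h(1) = 2; gcd(0, 2) = 2, so d ≤ 2.
We prove 2 | 2·2^r - 2 for all r ≥ 0 by induction on r.
When r = 0: h(0) = 0 = 2·(0), so 2 | h(0).
For the inductive step, assume it holds for an arbitrary m ≥ 0, i.e. 2 | h(m). Then
h(m+1) = 2·2^(m+1) - 2 = 2·(2·2^m - 2) + 2 = 2·h(m) + 2. The first term is divisible by 2 by the inductive hypothesis, and 2 is divisible by 2. Hence 2 | h(m+1).
Hence, by induction on r, the claim holds for every r ≥ 0.
Therefore the largest such d is 2.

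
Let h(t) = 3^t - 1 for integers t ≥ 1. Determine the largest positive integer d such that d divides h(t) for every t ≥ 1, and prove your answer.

d = 2

Computing the first values: h(1) = 2 and h(2) = 8; gcd(2, 8) = 2, so d ≤ 2.
We prove 2 | 3^t - 1 for all t ≥ 1 by induction on t.
Base case (t = 1): h(1) = 2 = 2·(1), so 2 | h(1).
Inductive step: suppose the statement holds for some m ≥ 1, i.e. 2 | h(m). Then
3^{m+1} − 1^{m+1} = 3·3^m − 1·1^m = 3·(3^m − 1^m) + (2)·1^m. The first term is divisible by 2 by the inductive hypothesis, and the second term (2)·1^m is divisible by 2 since 2 | 2. Hence 2 | h(m+1).
By induction, the statement is established for all t ≥ 1.
Therefore the largest such d is 2.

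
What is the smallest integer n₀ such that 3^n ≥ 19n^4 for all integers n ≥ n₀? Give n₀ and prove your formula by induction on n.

At n = 11: 177147 < 278179, so the inequality fails and n₀ ≥ 12. We prove 3^n ≥ 19n^4 for all n ≥ 12.
Base step (n = 12): 3^n = 531441 and 19n^4 = 393984, so 531441 ≥ 393984.
Inductive step: assume the claim holds for n = k, so 3^k ≥ 19k^4.
Then 3^(k + 1) = 3·(3^k) ≥ 3·(19k^4).
Also, for k ≥ 12 we have 3·(19k^4) ≥ 19(k+1)^4, since 3 ≥ (1 + 1/k)^4 for all k ≥ 12.
Combining, 3^(k + 1) ≥ 19(k+1)^4.
Hence, by induction on n, the claim holds for every n ≥ 12.
Hence the smallest such n₀ is 12.

n₀ = 12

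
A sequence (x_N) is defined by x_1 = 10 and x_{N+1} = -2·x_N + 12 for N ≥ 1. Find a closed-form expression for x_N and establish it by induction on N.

x_N = -3(-2)^N + 4

Computing the first terms: x_1 = 10, x_2 = -8, x_3 = 28. This suggests x_N = -3(-2)^N + 4.
When N = 1: the formula gives 10 = 10 = x_1.
Inductive step: suppose the statement holds for some r ≥ 1, so x_r = -3(-2)^r + 4.
Then x_{r+1} = -2·x_r + 12 = -2·(-3(-2)^r + 4) + 12 = -3(-2)^(r + 1) + 4,
which is the claimed formula at N = r+1.
By the principle of mathematical induction, the result holds for all N ≥ 1.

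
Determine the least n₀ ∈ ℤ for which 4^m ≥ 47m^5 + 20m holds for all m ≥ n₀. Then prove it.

At m = 11: 4194304 < 7569617, so the inequality fails and n₀ ≥ 12. We prove 4^m ≥ 47m^5 + 20m for all m ≥ 12.
Base step (m = 12): 4^m = 16777216 and 47m^5 + 20m = 11695344, so 16777216 ≥ 11695344.
Inductive step: suppose the statement holds for some r ≥ 12, so 4^r ≥ 47r^5 + 20r.
Then 4^(r + 1) = 4·(4^r) ≥ 4·(47r^5 + 20r).
Also, for r ≥ 12 we have 4·(47r^5 + 20r) ≥ 47(r+1)^5 + 20(r+1), since 4·(47r^5 + 20r) − (47(r+1)^5 + 20(r+1)) = 141r^5 - 235r^4 - 470r^3 - 470r^2 - 175r - 67, which is nonnegative for all r ≥ 12.
Combining, 4^(r + 1) ≥ 47(r+1)^5 + 20(r+1).
By the principle of mathematical induction, the result holds for all m ≥ 12.
Hence the smallest such n₀ is 12.

n₀ = 12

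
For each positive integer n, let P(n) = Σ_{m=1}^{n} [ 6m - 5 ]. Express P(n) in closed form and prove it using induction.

P(n) = n(3n - 2)

We claim P(n) = n(3n - 2) for all n ≥ 1.
Base case (n = 1): P(1) = 1, and the closed form gives 1. They agree.
Inductive step: suppose the statement holds for some m ≥ 1, so P(m) = m(3m - 2).
Then P(m+1) = P(m) + (6m + 1) = (m(3m - 2)) + (6m + 1).
Simplifying, P(m+1) = (m + 1)(3m + 1) = (m+1)(3(m+1) - 2),
which is the closed form with n = m+1.
By the principle of mathematical induction, the result holds for all n ≥ 1.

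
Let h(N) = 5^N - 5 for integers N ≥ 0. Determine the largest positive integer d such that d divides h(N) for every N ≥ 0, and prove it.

Computing the first values: h(0) = -4 and h(1) = 0; gcd(-4, 0) = 4, so d ≤ 4.
We prove 4 | 5^N - 5 for all N ≥ 0 by induction on N.
Base case (N = 0): h(0) = -4 = 4·(-1), so 4 | h(0).
Inductive step: assume the claim holds for N = p, i.e. 4 | h(p). Then
h(p+1) = 5^(p+1) - 5 = 5·(5^p - 5) + 20 = 5·h(p) + 20. The first term is divisible by 4 by the inductive hypothesis, and 20 is divisible by 4. Hence 4 | h(p+1).
Hence, by induction on N, the claim holds for every N ≥ 0.
Therefore the largest such d is 4.

d = 4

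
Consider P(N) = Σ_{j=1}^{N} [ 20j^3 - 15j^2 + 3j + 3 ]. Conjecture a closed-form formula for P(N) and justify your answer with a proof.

We claim P(N) = N(5N^3 + 5N^2 - N + 2) for all N ≥ 1.
Base case (N = 1): P(1) = 11, and the closed form gives 11. They agree.
Inductive step: assume the claim holds for N = j, so P(j) = j(5j^3 + 5j^2 - j + 2).
Then P(j+1) = P(j) + (20j^3 + 45j^2 + 33j + 11) = (j(5j^3 + 5j^2 - j + 2)) + (20j^3 + 45j^2 + 33j + 11).
Simplifying, P(j+1) = (j + 1)(5j^3 + 20j^2 + 24j + 11) = (j+1)(5(j+1)^3 + 5(j+1)^2 - (j+1) + 2),
which is the closed form with N = j+1.
By induction, the statement is established for all N ≥ 1.

P(N) = N(5N^3 + 5N^2 - N + 2)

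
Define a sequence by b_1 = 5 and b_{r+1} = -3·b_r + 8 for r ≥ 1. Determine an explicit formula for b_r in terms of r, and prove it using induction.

Computing the first terms: b_1 = 5, b_2 = -7, b_3 = 29. This suggests b_r = -(-3)^r + 2.
When r = 1: the formula gives 5 = 5 = b_1.
For the inductive step, assume it holds for an arbitrary m ≥ 1, so b_m = -(-3)^m + 2.
Then b_{m+1} = -3·b_m + 8 = -3·(-(-3)^m + 2) + 8 = -(-3)^(m + 1) + 2,
which is the claimed formula at r = m+1.
This completes the induction.

b_r = -(-3)^r + 2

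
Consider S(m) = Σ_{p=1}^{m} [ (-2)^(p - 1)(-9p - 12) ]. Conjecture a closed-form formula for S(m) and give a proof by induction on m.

S(m) = (-2)^m(3m + 5) - 5

We claim S(m) = (-2)^m(3m + 5) - 5 for all m ≥ 1.
Base step (m = 1): S(1) = -21, and the closed form gives -21. They agree.
Inductive step: suppose the statement holds for some p ≥ 1, so S(p) = (-2)^p(3p + 5) - 5.
Then S(p+1) = S(p) + ((-2)^p(-9p - 21)) = ((-2)^p(3p + 5) - 5) + ((-2)^p(-9p - 21)).
Simplifying, S(p+1) = -6(-2)^p·p - 16(-2)^p - 5 = (-2)^(p+1)(3(p+1) + 5) - 5,
which is the closed form with m = p+1.
Hence, by induction on m, the claim holds for every m ≥ 1.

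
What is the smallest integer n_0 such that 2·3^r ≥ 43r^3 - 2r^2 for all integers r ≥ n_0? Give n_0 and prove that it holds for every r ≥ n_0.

n_0 = 9

At r = 8: 13122 < 21888, so the inequality fails and n_0 ≥ 9. We prove 2·3^r ≥ 43r^3 - 2r^2 for all r ≥ 9.
For the base case r = 9: 2·3^r = 39366 and 43r^3 - 2r^2 = 31185, so 39366 ≥ 31185.
Inductive step: suppose the statement holds for some j ≥ 9, so 2·3^j ≥ 43j^3 - 2j^2.
Then 2·3^(j + 1) = 3·(2·3^j) ≥ 3·(43j^3 - 2j^2).
Also, for j ≥ 9 we have 3·(43j^3 - 2j^2) ≥ 43(j+1)^3 - 2(j+1)^2, since 3·(43j^3 - 2j^2) − (43(j+1)^3 - 2(j+1)^2) = 86j^3 - 133j^2 - 125j - 41, which is nonnegative for all j ≥ 9.
Combining, 2·3^(j + 1) ≥ 43(j+1)^3 - 2(j+1)^2.
By the principle of mathematical induction, the result holds for all r ≥ 9.
Hence the smallest such n_0 is 9.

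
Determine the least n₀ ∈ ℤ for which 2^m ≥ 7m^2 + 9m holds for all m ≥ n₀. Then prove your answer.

At m = 9: 512 < 648, so the inequality fails and n₀ ≥ 10. We prove 2^m ≥ 7m^2 + 9m for all m ≥ 10.
Base step (m = 10): 2^m = 1024 and 7m^2 + 9m = 790, so 1024 ≥ 790.
Suppose the result is true for m = j, so 2^j ≥ 7j^2 + 9j.
Then 2^(j + 1) = 2·(2^j) ≥ 2·(7j^2 + 9j).
Also, for j ≥ 10 we have 2·(7j^2 + 9j) ≥ 7(j+1)^2 + 9(j+1), since 2·(7j^2 + 9j) − (7(j+1)^2 + 9(j+1)) = 7j^2 - 5j - 16, which is nonnegative for all j ≥ 10.
Combining, 2^(j + 1) ≥ 7(j+1)^2 + 9(j+1).
By the principle of mathematical induction, the result holds for all m ≥ 10.
Hence the smallest such n₀ is 10.

n₀ = 10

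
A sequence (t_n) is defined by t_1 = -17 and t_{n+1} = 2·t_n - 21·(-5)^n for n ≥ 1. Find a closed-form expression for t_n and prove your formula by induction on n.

Computing the first terms: t_1 = -17, t_2 = 71, t_3 = -383. This suggests t_n = 3(-5)^n - 2^n.
When n = 1: the formula gives -17 = -17 = t_1.
Inductive step: suppose the statement holds for some m ≥ 1, so t_m = 3(-5)^m - 2^m.
Then t_{m+1} = 2·t_m - 21·(-5)^m = 2·(3(-5)^m - 2^m) - 21·(-5)^m = 3(-5)^(m + 1) - 2^(m + 1),
which is the claimed formula at n = m+1.
Hence, by induction on n, the claim holds for every n ≥ 1.

t_n = 3(-5)^n - 2^n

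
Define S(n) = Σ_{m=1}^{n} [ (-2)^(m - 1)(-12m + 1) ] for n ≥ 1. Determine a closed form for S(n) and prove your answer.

S(n) = (-2)^n(4n + 1) - 1

We claim S(n) = (-2)^n(4n + 1) - 1 for all n ≥ 1.
For the base case n = 1: S(1) = -11, and the closed form gives -11. They agree.
Inductive step: assume the claim holds for n = m, so S(m) = (-2)^m(4m + 1) - 1.
Then S(m+1) = S(m) + ((-2)^m(-12m - 11)) = ((-2)^m(4m + 1) - 1) + ((-2)^m(-12m - 11)).
Simplifying, S(m+1) = -8(-2)^m·m - 10(-2)^m - 1 = (-2)^(m+1)(4(m+1) + 1) - 1,
which is the closed form with n = m+1.
By induction, the statement is established for all n ≥ 1.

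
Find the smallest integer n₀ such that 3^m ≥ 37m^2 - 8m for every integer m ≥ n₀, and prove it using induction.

At m = 6: 729 < 1284, so the inequality fails and n₀ ≥ 7. We prove 3^m ≥ 37m^2 - 8m for all m ≥ 7.
Base case (m = 7): 3^m = 2187 and 37m^2 - 8m = 1757, so 2187 ≥ 1757.
For the inductive step, assume it holds for an arbitrary r ≥ 7, so 3^r ≥ 37r^2 - 8r.
Then 3^(r + 1) = 3·(3^r) ≥ 3·(37r^2 - 8r).
Also, for r ≥ 7 we have 3·(37r^2 - 8r) ≥ 37(r+1)^2 - 8(r+1), since 3·(37r^2 - 8r) − (37(r+1)^2 - 8(r+1)) = 74r^2 - 90r - 29, which is nonnegative for all r ≥ 7.
Combining, 3^(r + 1) ≥ 37(r+1)^2 - 8(r+1).
Hence, by induction on m, the claim holds for every m ≥ 7.
Hence the smallest such n₀ is 7.

n₀ = 7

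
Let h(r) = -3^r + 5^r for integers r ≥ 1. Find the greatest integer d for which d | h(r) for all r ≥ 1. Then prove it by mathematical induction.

Computing the first values: h(1) = 2 and h(2) = 16; gcd(2, 16) = 2, so d ≤ 2.
We prove 2 | -3^r + 5^r for all r ≥ 1 by induction on r.
When r = 1: h(1) = 2 = 2·(1), so 2 | h(1).
Inductive step: assume the claim holds for r = k, i.e. 2 | h(k). Then
5^{k+1} − 3^{k+1} = 5·5^k − 3·3^k = 5·(5^k − 3^k) + (2)·3^k. The first term is divisible by 2 by the inductive hypothesis, and the second term (2)·3^k is divisible by 2 since 2 | 2. Hence 2 | h(k+1).
By the principle of mathematical induction, the result holds for all r ≥ 1.
Therefore the largest such d is 2.

d = 2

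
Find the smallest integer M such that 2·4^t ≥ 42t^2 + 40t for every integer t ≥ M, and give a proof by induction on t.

At t = 4: 512 < 832, so the inequality fails and M ≥ 5. We prove 2·4^t ≥ 42t^2 + 40t for all t ≥ 5.
For the base case t = 5: 2·4^t = 2048 and 42t^2 + 40t = 1250, so 2048 ≥ 1250.
Inductive step: assume the claim holds for t = p, so 2·4^p ≥ 42p^2 + 40p.
Then 2·4^(p + 1) = 4·(2·4^p) ≥ 4·(42p^2 + 40p).
Also, for p ≥ 5 we have 4·(42p^2 + 40p) ≥ 42(p+1)^2 + 40(p+1), since 4·(42p^2 + 40p) − (42(p+1)^2 + 40(p+1)) = 126p^2 + 36p - 82, which is nonnegative for all p ≥ 5.
Combining, 2·4^(p + 1) ≥ 42(p+1)^2 + 40(p+1).
By induction, the statement is established for all t ≥ 5.
Hence the smallest such M is 5.

M = 5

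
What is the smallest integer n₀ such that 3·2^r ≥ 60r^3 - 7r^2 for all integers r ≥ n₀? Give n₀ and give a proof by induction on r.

n₀ = 17

At r = 16: 196608 < 243968, so the inequality fails and n₀ ≥ 17. We prove 3·2^r ≥ 60r^3 - 7r^2 for all r ≥ 17.
For the base case r = 17: 3·2^r = 393216 and 60r^3 - 7r^2 = 292757, so 393216 ≥ 292757.
Suppose the result is true for r = k, so 3·2^k ≥ 60k^3 - 7k^2.
Then 3·2^(k + 1) = 2·(3·2^k) ≥ 2·(60k^3 - 7k^2).
Also, for k ≥ 17 we have 2·(60k^3 - 7k^2) ≥ 60(k+1)^3 - 7(k+1)^2, since 2·(60k^3 - 7k^2) − (60(k+1)^3 - 7(k+1)^2) = 60k^3 - 187k^2 - 166k - 53, which is nonnegative for all k ≥ 17.
Combining, 3·2^(k + 1) ≥ 60(k+1)^3 - 7(k+1)^2.
This completes the induction.
Hence the smallest such n₀ is 17.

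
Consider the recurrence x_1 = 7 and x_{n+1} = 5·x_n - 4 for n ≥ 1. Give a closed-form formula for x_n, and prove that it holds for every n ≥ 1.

Computing the first terms: x_1 = 7, x_2 = 31, x_3 = 151. This suggests x_n = 6·5^(n - 1) + 1.
When n = 1: the formula gives 7 = 7 = x_1.
Inductive step: assume the claim holds for n = r, so x_r = 6·5^(r - 1) + 1.
Then x_{r+1} = 5·x_r - 4 = 5·(6·5^(r - 1) + 1) - 4 = 6·5^r + 1 = 6·5^((r+1) - 1) + 1,
which is the claimed formula at n = r+1.
By induction, the statement is established for all n ≥ 1.

x_n = 6·5^(n - 1) + 1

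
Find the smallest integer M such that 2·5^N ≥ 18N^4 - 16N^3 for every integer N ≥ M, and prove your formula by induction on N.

At N = 5: 6250 < 9250, so the inequality fails and M ≥ 6. We prove 2·5^N ≥ 18N^4 - 16N^3 for all N ≥ 6.
Base case (N = 6): 2·5^N = 31250 and 18N^4 - 16N^3 = 19872, so 31250 ≥ 19872.
Inductive step: assume the claim holds for N = p, so 2·5^p ≥ 18p^4 - 16p^3.
Then 2·5^(p + 1) = 5·(2·5^p) ≥ 5·(18p^4 - 16p^3).
Also, for p ≥ 6 we have 5·(18p^4 - 16p^3) ≥ 18(p+1)^4 - 16(p+1)^3, since 5·(18p^4 - 16p^3) − (18(p+1)^4 - 16(p+1)^3) = 72p^4 - 136p^3 - 60p^2 - 24p - 2, which is nonnegative for all p ≥ 6.
Combining, 2·5^(p + 1) ≥ 18(p+1)^4 - 16(p+1)^3.
By the principle of mathematical induction, the result holds for all N ≥ 6.
Hence the smallest such M is 6.

M = 6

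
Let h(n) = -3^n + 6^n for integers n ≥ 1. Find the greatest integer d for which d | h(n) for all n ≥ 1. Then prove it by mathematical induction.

Computing the first values: h(1) = 3 and h(2) = 27; gcd(3, 27) = 3, so d ≤ 3.
We prove 3 | -3^n + 6^n for all n ≥ 1 by induction on n.
Base step (n = 1): h(1) = 3 = 3·(1), so 3 | h(1).
For the inductive step, assume it holds for an arbitrary k ≥ 1, i.e. 3 | h(k). Then
6^{k+1} − 3^{k+1} = 6·6^k − 3·3^k = 6·(6^k − 3^k) + (3)·3^k. The first term is divisible by 3 by the inductive hypothesis, and the second term (3)·3^k is divisible by 3 since 3 | 3. Hence 3 | h(k+1).
This completes the induction.
Therefore the largest such d is 3.

d = 3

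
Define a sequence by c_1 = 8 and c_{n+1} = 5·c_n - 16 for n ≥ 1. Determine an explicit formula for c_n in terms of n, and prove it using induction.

c_n = 4·5^(n - 1) + 4

Computing the first terms: c_1 = 8, c_2 = 24, c_3 = 104. This suggests c_n = 4·5^(n - 1) + 4.
Base step (n = 1): the formula gives 8 = 8 = c_1.
Suppose the result is true for n = i, so c_i = 4·5^(i - 1) + 4.
Then c_{i+1} = 5·c_i - 16 = 5·(4·5^(i - 1) + 4) - 16 = 4·5^i + 4 = 4·5^((i+1) - 1) + 4,
which is the claimed formula at n = i+1.
By the principle of mathematical induction, the result holds for all n ≥ 1.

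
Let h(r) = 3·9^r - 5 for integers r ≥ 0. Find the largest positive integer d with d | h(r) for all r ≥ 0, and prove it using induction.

Computing the first values: h(0) = -2 and h(1) = 22; gcd(-2, 22) = 2, so d ≤ 2.
We prove 2 | 3·9^r - 5 for all r ≥ 0 by induction on r.
For the base case r = 0: h(0) = -2 = 2·(-1), so 2 | h(0).
Inductive step: assume the claim holds for r = j, i.e. 2 | h(j). Then
h(j+1) = 3·9^(j+1) - 5 = 9·(3·9^j - 5) + 40 = 9·h(j) + 40. The first term is divisible by 2 by the inductive hypothesis, and 40 is divisible by 2. Hence 2 | h(j+1).
This completes the induction.
Therefore the largest such d is 2.

d = 2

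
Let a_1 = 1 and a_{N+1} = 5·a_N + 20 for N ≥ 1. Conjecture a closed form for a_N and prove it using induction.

a_N = 6·5^(N - 1) - 5

Computing the first terms: a_1 = 1, a_2 = 25, a_3 = 145. This suggests a_N = 6·5^(N - 1) - 5.
For the base case N = 1: the formula gives 1 = 1 = a_1.
Inductive step: suppose the statement holds for some m ≥ 1, so a_m = 6·5^(m - 1) - 5.
Then a_{m+1} = 5·a_m + 20 = 5·(6·5^(m - 1) - 5) + 20 = 6·5^m - 5 = 6·5^((m+1) - 1) - 5,
which is the claimed formula at N = m+1.
Hence, by induction on N, the claim holds for every N ≥ 1.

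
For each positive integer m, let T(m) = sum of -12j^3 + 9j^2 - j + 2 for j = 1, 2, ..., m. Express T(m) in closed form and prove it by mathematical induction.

We claim T(m) = -m(3m^3 + 3m^2 - m - 3) for all m ≥ 1.
When m = 1: T(1) = -2, and the closed form gives -2. They agree.
Inductive step: suppose the statement holds for some j ≥ 1, so T(j) = j(-3j^3 - 3j^2 + j + 3).
Then T(j+1) = T(j) + (-j - 12(j + 1)^3 + 9(j + 1)^2 + 1) = (j(-3j^3 - 3j^2 + j + 3)) + (-j - 12(j + 1)^3 + 9(j + 1)^2 + 1).
Simplifying, T(j+1) = -(j + 1)(3j^3 + 12j^2 + 14j + 2) = -(j+1)(3(j+1)^3 + 3(j+1)^2 - (j+1) - 3),
which is the closed form with m = j+1.
By the principle of mathematical induction, the result holds for all m ≥ 1.

T(m) = -m(3m^3 + 3m^2 - m - 3)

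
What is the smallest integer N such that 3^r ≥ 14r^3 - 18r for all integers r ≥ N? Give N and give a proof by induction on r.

N = 9

At r = 8: 6561 < 7024, so the inequality fails and N ≥ 9. We prove 3^r ≥ 14r^3 - 18r for all r ≥ 9.
When r = 9: 3^r = 19683 and 14r^3 - 18r = 10044, so 19683 ≥ 10044.
Suppose the result is true for r = i, so 3^i ≥ 14i^3 - 18i.
Then 3^(i + 1) = 3·(3^i) ≥ 3·(14i^3 - 18i).
Also, for i ≥ 9 we have 3·(14i^3 - 18i) ≥ 14(i+1)^3 - 18(i+1), since 3·(14i^3 - 18i) − (14(i+1)^3 - 18(i+1)) = 28i^3 - 42i^2 - 78i + 4, which is nonnegative for all i ≥ 9.
Combining, 3^(i + 1) ≥ 14(i+1)^3 - 18(i+1).
Hence, by induction on r, the claim holds for every r ≥ 9.
Hence the smallest such N is 9.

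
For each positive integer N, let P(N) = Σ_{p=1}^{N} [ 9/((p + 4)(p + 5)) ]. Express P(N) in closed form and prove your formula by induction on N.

We claim P(N) = 9N/(5(N + 5)) for all N ≥ 1.
When N = 1: P(1) = 3/10, and the closed form gives 3/10. They agree.
Suppose the result is true for N = p, so P(p) = 9p/(5(p + 5)).
Then P(p+1) = P(p) + (9/((p + 5)(p + 6))) = (9p/(5(p + 5))) + (9/((p + 5)(p + 6))).
Simplifying, P(p+1) = 9(p + 1)/(5(p + 6)) = 9(p+1)/(5((p+1) + 5)),
which is the closed form with N = p+1.
Hence, by induction on N, the claim holds for every N ≥ 1.

P(N) = 9N/(5(N + 5))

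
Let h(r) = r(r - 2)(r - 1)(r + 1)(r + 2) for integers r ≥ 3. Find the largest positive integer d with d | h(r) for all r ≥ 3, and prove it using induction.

Computing the first values: h(3) = 120 and h(4) = 720; gcd(120, 720) = 120, so d ≤ 120.
We prove 120 | r(r - 2)(r - 1)(r + 1)(r + 2) for all r ≥ 3 by induction on r.
When r = 3: h(3) = 120 = 120·(1), so 120 | h(3).
For the inductive step, assume it holds for an arbitrary k ≥ 3, i.e. 120 | h(k). Then
h(k+1) − h(k) = (k-1)·k·(k+1)·(k+2)·(k+3) − (k-2)·(k-1)·k·(k+1)·(k+2) = (k-1)·k·(k+1)·(k+2)·[(k+3) − (k-2)] = 5·(k-1)·k·(k+1)·(k+2). The product of 4 consecutive integers is divisible by (4)! = 24, so h(k+1) − h(k) is divisible by 5·24 = 120. By the inductive hypothesis 120 | h(k), hence 120 | h(k+1).
By induction, the statement is established for all r ≥ 3.
Therefore the largest such d is 120.

d = 120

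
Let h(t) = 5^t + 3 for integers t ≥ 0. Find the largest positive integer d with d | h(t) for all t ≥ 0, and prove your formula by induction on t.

Computing the first values: h(0) = 4 and h(1) = 8; gcd(4, 8) = 4, so d ≤ 4.
We prove 4 | 5^t + 3 for all t ≥ 0 by induction on t.
For the base case t = 0: h(0) = 4 = 4·(1), so 4 | h(0).
Inductive step: suppose the statement holds for some j ≥ 0, i.e. 4 | h(j). Then
h(j+1) = 5^(j+1) + 3 = 5·(5^j + 3) - 12 = 5·h(j) - 12. The first term is divisible by 4 by the inductive hypothesis, and -12 is divisible by 4. Hence 4 | h(j+1).
By induction, the statement is established for all t ≥ 0.
Therefore the largest such d is 4.

d = 4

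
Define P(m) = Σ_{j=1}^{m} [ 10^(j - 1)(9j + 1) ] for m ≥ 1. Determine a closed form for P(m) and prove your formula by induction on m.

P(m) = 10^m·m

We claim P(m) = 10^m·m for all m ≥ 1.
For the base case m = 1: P(1) = 10, and the closed form gives 10. They agree.
For the inductive step, assume it holds for an arbitrary j ≥ 1, so P(j) = 10^j·j.
Then P(j+1) = P(j) + (10^j(9j + 10)) = (10^j·j) + (10^j(9j + 10)).
Simplifying, P(j+1) = 10^(j + 1)(j + 1) = 10^(j+1)·(j+1),
which is the closed form with m = j+1.
Hence, by induction on m, the claim holds for every m ≥ 1.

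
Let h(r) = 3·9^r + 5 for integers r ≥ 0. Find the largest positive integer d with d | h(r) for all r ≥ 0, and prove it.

Computing the first values: h(0) = 8 and h(1) = 32; gcd(8, 32) = 8, so d ≤ 8.
We prove 8 | 3·9^r + 5 for all r ≥ 0 by induction on r.
When r = 0: h(0) = 8 = 8·(1), so 8 | h(0).
For the inductive step, assume it holds for an arbitrary k ≥ 0, i.e. 8 | h(k). Then
h(k+1) = 3·9^(k+1) + 5 = 9·(3·9^k + 5) - 40 = 9·h(k) - 40. The first term is divisible by 8 by the inductive hypothesis, and -40 is divisible by 8. Hence 8 | h(k+1).
By the principle of mathematical induction, the result holds for all r ≥ 0.
Therefore the largest such d is 8.

d = 8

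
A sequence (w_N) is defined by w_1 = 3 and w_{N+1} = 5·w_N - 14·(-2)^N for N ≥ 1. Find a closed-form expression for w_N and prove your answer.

Computing the first terms: w_1 = 3, w_2 = 43, w_3 = 159. This suggests w_N = -(-2)^(N + 1) + 7·5^(N - 1).
For the base case N = 1: the formula gives 3 = 3 = w_1.
Suppose the result is true for N = m, so w_m = -(-2)^(m + 1) + 7·5^(m - 1).
Then w_{m+1} = 5·w_m - 14·(-2)^m = 5·(-(-2)^(m + 1) + 7·5^(m - 1)) - 14·(-2)^m = -(-2)^(m + 2) + 7·5^m = -(-2)^((m+1) + 1) + 7·5^((m+1) - 1),
which is the claimed formula at N = m+1.
This completes the induction.

w_N = -(-2)^(N + 1) + 7·5^(N - 1)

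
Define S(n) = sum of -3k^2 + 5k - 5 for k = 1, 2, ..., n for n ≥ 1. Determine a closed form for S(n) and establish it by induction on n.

We claim S(n) = -n(n^2 - n + 3) for all n ≥ 1.
For the base case n = 1: S(1) = -3, and the closed form gives -3. They agree.
Inductive step: suppose the statement holds for some k ≥ 1, so S(k) = k(-k^2 + k - 3).
Then S(k+1) = S(k) + (5k - 3(k + 1)^2) = (k(-k^2 + k - 3)) + (5k - 3(k + 1)^2).
Simplifying, S(k+1) = -(k + 1)(k^2 + k + 3) = -(k+1)((k+1)^2 - (k+1) + 3),
which is the closed form with n = k+1.
Hence, by induction on n, the claim holds for every n ≥ 1.

S(n) = -n(n^2 - n + 3)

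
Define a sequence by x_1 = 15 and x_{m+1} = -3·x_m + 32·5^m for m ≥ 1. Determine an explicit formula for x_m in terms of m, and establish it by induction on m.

Computing the first terms: x_1 = 15, x_2 = 115, x_3 = 455. This suggests x_m = -5(-3)^(m - 1) + 4·5^m.
For the base case m = 1: the formula gives 15 = 15 = x_1.
Inductive step: assume the claim holds for m = k, so x_k = -5(-3)^(k - 1) + 4·5^k.
Then x_{k+1} = -3·x_k + 32·5^k = -3·(-5(-3)^(k - 1) + 4·5^k) + 32·5^k = -5(-3)^k + 4·5^(k + 1) = -5(-3)^((k+1) - 1) + 4·5^(k+1),
which is the claimed formula at m = k+1.
Hence, by induction on m, the claim holds for every m ≥ 1.

x_m = -5(-3)^(m - 1) + 4·5^m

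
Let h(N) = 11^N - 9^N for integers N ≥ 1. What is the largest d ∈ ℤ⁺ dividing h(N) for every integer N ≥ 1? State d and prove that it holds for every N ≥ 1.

d = 2

Computing the first values: h(1) = 2 and h(2) = 40; gcd(2, 40) = 2, so d ≤ 2.
We prove 2 | 11^N - 9^N for all N ≥ 1 by induction on N.
When N = 1: h(1) = 2 = 2·(1), so 2 | h(1).
Inductive step: suppose the statement holds for some r ≥ 1, i.e. 2 | h(r). Then
11^{r+1} − 9^{r+1} = 11·11^r − 9·9^r = 11·(11^r − 9^r) + (2)·9^r. The first term is divisible by 2 by the inductive hypothesis, and the second term (2)·9^r is divisible by 2 since 2 | 2. Hence 2 | h(r+1).
Hence, by induction on N, the claim holds for every N ≥ 1.
Therefore the largest such d is 2.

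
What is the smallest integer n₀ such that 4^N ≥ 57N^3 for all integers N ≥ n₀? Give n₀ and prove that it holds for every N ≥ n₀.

n₀ = 8

At N = 7: 16384 < 19551, so the inequality fails and n₀ ≥ 8. We prove 4^N ≥ 57N^3 for all N ≥ 8.
Base case (N = 8): 4^N = 65536 and 57N^3 = 29184, so 65536 ≥ 29184.
For the inductive step, assume it holds for an arbitrary p ≥ 8, so 4^p ≥ 57p^3.
Then 4^(p + 1) = 4·(4^p) ≥ 4·(57p^3).
Also, for p ≥ 8 we have 4·(57p^3) ≥ 57(p+1)^3, since 4 ≥ (1 + 1/p)^3 for all p ≥ 8.
Combining, 4^(p + 1) ≥ 57(p+1)^3.
Hence, by induction on N, the claim holds for every N ≥ 8.
Hence the smallest such n₀ is 8.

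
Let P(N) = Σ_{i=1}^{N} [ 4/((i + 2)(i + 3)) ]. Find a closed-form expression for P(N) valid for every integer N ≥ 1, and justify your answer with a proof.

P(N) = 4N/(3(N + 3))

We claim P(N) = 4N/(3(N + 3)) for all N ≥ 1.
When N = 1: P(1) = 1/3, and the closed form gives 1/3. They agree.
Inductive step: suppose the statement holds for some i ≥ 1, so P(i) = 4i/(3(i + 3)).
Then P(i+1) = P(i) + (4/((i + 3)(i + 4))) = (4i/(3(i + 3))) + (4/((i + 3)(i + 4))).
Simplifying, P(i+1) = 4(i + 1)/(3(i + 4)) = 4(i+1)/(3((i+1) + 3)),
which is the closed form with N = i+1.
Hence, by induction on N, the claim holds for every N ≥ 1.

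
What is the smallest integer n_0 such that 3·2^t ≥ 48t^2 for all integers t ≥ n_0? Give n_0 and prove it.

n_0 = 11

At t = 10: 3072 < 4800, so the inequality fails and n_0 ≥ 11. We prove 3·2^t ≥ 48t^2 for all t ≥ 11.
Base step (t = 11): 3·2^t = 6144 and 48t^2 = 5808, so 6144 ≥ 5808.
Suppose the result is true for t = p, so 3·2^p ≥ 48p^2.
Then 3·2^(p + 1) = 2·(3·2^p) ≥ 2·(48p^2).
Also, for p ≥ 11 we have 2·(48p^2) ≥ 48(p+1)^2, since 2 ≥ (1 + 1/p)^2 for all p ≥ 11.
Combining, 3·2^(p + 1) ≥ 48(p+1)^2.
Hence, by induction on t, the claim holds for every t ≥ 11.
Hence the smallest such n_0 is 11.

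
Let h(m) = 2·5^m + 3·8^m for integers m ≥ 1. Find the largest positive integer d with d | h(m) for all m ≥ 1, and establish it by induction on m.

d = 2

Computing the first values: h(1) = 34 and h(2) = 242; gcd(34, 242) = 2, so d ≤ 2.
We prove 2 | 2·5^m + 3·8^m for all m ≥ 1 by induction on m.
Base step (m = 1): h(1) = 34 = 2·(17), so 2 | h(1).
Suppose the result is true for m = k, i.e. 2 | h(k). Then
h(k+1) − 8·h(k) = (2·5^(k+1) + 3·8^(k+1)) − 8·(2·5^k + 3·8^k) = (2)·5^k·(5 − 8) = (-6)·5^k. Since 2 | h(k) by the inductive hypothesis, 2 | 8·h(k); and 2 | -6 since -6 = 2·-3. Therefore 2 | h(k+1).
This completes the induction.
Therefore the largest such d is 2.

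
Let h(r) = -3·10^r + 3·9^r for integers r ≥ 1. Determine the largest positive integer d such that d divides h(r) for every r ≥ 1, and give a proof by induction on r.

Computing the first values: h(1) = -3 and h(2) = -57; gcd(-3, -57) = 3, so d ≤ 3.
We prove 3 | -3·10^r + 3·9^r for all r ≥ 1 by induction on r.
For the base case r = 1: h(1) = -3 = 3·(-1), so 3 | h(1).
For the inductive step, assume it holds for an arbitrary m ≥ 1, i.e. 3 | h(m). Then
h(m+1) − 10·h(m) = (-3·10^(m+1) + 3·9^(m+1)) − 10·(-3·10^m + 3·9^m) = (3)·9^m·(9 − 10) = (-3)·9^m. Since 3 | h(m) by the inductive hypothesis, 3 | 10·h(m); and 3 | -3 since -3 = 3·-1. Therefore 3 | h(m+1).
By the principle of mathematical induction, the result holds for all r ≥ 1.
Therefore the largest such d is 3.

d = 3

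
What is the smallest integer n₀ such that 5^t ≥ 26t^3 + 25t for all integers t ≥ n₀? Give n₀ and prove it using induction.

n₀ = 6

At t = 5: 3125 < 3375, so the inequality fails and n₀ ≥ 6. We prove 5^t ≥ 26t^3 + 25t for all t ≥ 6.
Base case (t = 6): 5^t = 15625 and 26t^3 + 25t = 5766, so 15625 ≥ 5766.
Suppose the result is true for t = i, so 5^i ≥ 26i^3 + 25i.
Then 5^(i + 1) = 5·(5^i) ≥ 5·(26i^3 + 25i).
Also, for i ≥ 6 we have 5·(26i^3 + 25i) ≥ 26(i+1)^3 + 25(i+1), since 5·(26i^3 + 25i) − (26(i+1)^3 + 25(i+1)) = 104i^3 - 78i^2 + 22i - 51, which is nonnegative for all i ≥ 6.
Combining, 5^(i + 1) ≥ 26(i+1)^3 + 25(i+1).
By induction, the statement is established for all t ≥ 6.
Hence the smallest such n₀ is 6.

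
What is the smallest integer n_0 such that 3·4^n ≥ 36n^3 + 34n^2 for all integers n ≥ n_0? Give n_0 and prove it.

At n = 5: 3072 < 5350, so the inequality fails and n_0 ≥ 6. We prove 3·4^n ≥ 36n^3 + 34n^2 for all n ≥ 6.
When n = 6: 3·4^n = 12288 and 36n^3 + 34n^2 = 9000, so 12288 ≥ 9000.
Suppose the result is true for n = k, so 3·4^k ≥ 36k^3 + 34k^2.
Then 3·4^(k + 1) = 4·(3·4^k) ≥ 4·(36k^3 + 34k^2).
Also, for k ≥ 6 we have 4·(36k^3 + 34k^2) ≥ 36(k+1)^3 + 34(k+1)^2, since 4·(36k^3 + 34k^2) − (36(k+1)^3 + 34(k+1)^2) = 108k^3 - 6k^2 - 176k - 70, which is nonnegative for all k ≥ 6.
Combining, 3·4^(k + 1) ≥ 36(k+1)^3 + 34(k+1)^2.
By the principle of mathematical induction, the result holds for all n ≥ 6.
Hence the smallest such n_0 is 6.

n_0 = 6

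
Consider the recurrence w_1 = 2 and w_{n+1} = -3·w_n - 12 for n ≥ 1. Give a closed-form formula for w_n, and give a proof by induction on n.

Computing the first terms: w_1 = 2, w_2 = -18, w_3 = 42. This suggests w_n = 5(-3)^(n - 1) - 3.
When n = 1: the formula gives 2 = 2 = w_1.
Suppose the result is true for n = k, so w_k = 5(-3)^(k - 1) - 3.
Then w_{k+1} = -3·w_k - 12 = -3·(5(-3)^(k - 1) - 3) - 12 = 5(-3)^k - 3 = 5(-3)^((k+1) - 1) - 3,
which is the claimed formula at n = k+1.
This completes the induction.

w_n = 5(-3)^(n - 1) - 3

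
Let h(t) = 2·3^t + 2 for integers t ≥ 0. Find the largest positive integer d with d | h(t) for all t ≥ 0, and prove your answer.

Computing the first values: h(0) = 4 and h(1) = 8; gcd(4, 8) = 4, so d ≤ 4.
We prove 4 | 2·3^t + 2 for all t ≥ 0 by induction on t.
Base case (t = 0): h(0) = 4 = 4·(1), so 4 | h(0).
Inductive step: assume the claim holds for t = r, i.e. 4 | h(r). Then
h(r+1) = 2·3^(r+1) + 2 = 3·(2·3^r + 2) - 4 = 3·h(r) - 4. The first term is divisible by 4 by the inductive hypothesis, and -4 is divisible by 4. Hence 4 | h(r+1).
This completes the induction.
Therefore the largest such d is 4.

d = 4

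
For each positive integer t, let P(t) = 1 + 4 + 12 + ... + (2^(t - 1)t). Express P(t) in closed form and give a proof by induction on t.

P(t) = 2^t(t - 1) + 1

We claim P(t) = 2^t(t - 1) + 1 for all t ≥ 1.
Base case (t = 1): P(1) = 1, and the closed form gives 1. They agree.
Inductive step: suppose the statement holds for some k ≥ 1, so P(k) = 2^k(k - 1) + 1.
Then P(k+1) = P(k) + (2^k(k + 1)) = (2^k(k - 1) + 1) + (2^k(k + 1)).
Simplifying, P(k+1) = 2^(k + 1)k + 1 = 2^(k+1)((k+1) - 1) + 1,
which is the closed form with t = k+1.
Hence, by induction on t, the claim holds for every t ≥ 1.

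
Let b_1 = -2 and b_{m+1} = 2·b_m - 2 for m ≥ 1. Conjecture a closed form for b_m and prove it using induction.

b_m = -2^(m + 1) + 2

Computing the first terms: b_1 = -2, b_2 = -6, b_3 = -14. This suggests b_m = -2^(m + 1) + 2.
When m = 1: the formula gives -2 = -2 = b_1.
Inductive step: suppose the statement holds for some k ≥ 1, so b_k = -2^(k + 1) + 2.
Then b_{k+1} = 2·b_k - 2 = 2·(-2^(k + 1) + 2) - 2 = -2^(k + 2) + 2 = -2^((k+1) + 1) + 2,
which is the claimed formula at m = k+1.
Hence, by induction on m, the claim holds for every m ≥ 1.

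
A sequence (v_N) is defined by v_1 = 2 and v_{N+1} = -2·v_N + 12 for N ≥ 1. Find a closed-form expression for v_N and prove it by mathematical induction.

v_N = (-2)^N + 4

Computing the first terms: v_1 = 2, v_2 = 8, v_3 = -4. This suggests v_N = (-2)^N + 4.
When N = 1: the formula gives 2 = 2 = v_1.
For the inductive step, assume it holds for an arbitrary p ≥ 1, so v_p = (-2)^p + 4.
Then v_{p+1} = -2·v_p + 12 = -2·((-2)^p + 4) + 12 = (-2)^(p + 1) + 4,
which is the claimed formula at N = p+1.
Hence, by induction on N, the claim holds for every N ≥ 1.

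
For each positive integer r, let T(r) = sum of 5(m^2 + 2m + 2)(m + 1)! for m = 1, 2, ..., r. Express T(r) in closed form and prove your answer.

We claim T(r) = (5r + 5)(r + 2)! - 10 for all r ≥ 1.
When r = 1: T(1) = 50, and the closed form gives 50. They agree.
Inductive step: suppose the statement holds for some m ≥ 1, so T(m) = (5m + 5)(m + 2)! - 10.
Then T(m+1) = T(m) + (5(m^2 + 4m + 5)(m + 2)!) = ((5m + 5)(m + 2)! - 10) + (5(m^2 + 4m + 5)(m + 2)!).
Simplifying, T(m+1) = (5(m+1) + 5)((m+1) + 2)! - 10,
which is the closed form with r = m+1.
By induction, the statement is established for all r ≥ 1.

T(r) = (5r + 5)(r + 2)! - 10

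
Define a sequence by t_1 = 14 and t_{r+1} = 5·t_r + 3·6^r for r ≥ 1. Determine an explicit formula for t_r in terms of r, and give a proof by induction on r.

Computing the first terms: t_1 = 14, t_2 = 88, t_3 = 548. This suggests t_r = -4·5^(r - 1) + 3·6^r.
When r = 1: the formula gives 14 = 14 = t_1.
Suppose the result is true for r = p, so t_p = -4·5^(p - 1) + 3·6^p.
Then t_{p+1} = 5·t_p + 3·6^p = 5·(-4·5^(p - 1) + 3·6^p) + 3·6^p = -4·5^p + 3·6^(p + 1) = -4·5^((p+1) - 1) + 3·6^(p+1),
which is the claimed formula at r = p+1.
This completes the induction.

t_r = -4·5^(r - 1) + 3·6^r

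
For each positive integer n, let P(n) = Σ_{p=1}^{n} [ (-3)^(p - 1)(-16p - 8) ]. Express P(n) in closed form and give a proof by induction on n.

P(n) = (-3)^n(4n + 3) - 3

We claim P(n) = (-3)^n(4n + 3) - 3 for all n ≥ 1.
When n = 1: P(1) = -24, and the closed form gives -24. They agree.
Suppose the result is true for n = p, so P(p) = (-3)^p(4p + 3) - 3.
Then P(p+1) = P(p) + ((-3)^p(-16p - 24)) = ((-3)^p(4p + 3) - 3) + ((-3)^p(-16p - 24)).
Simplifying, P(p+1) = -12(-3)^p·p - 21(-3)^p - 3 = (-3)^(p+1)(4(p+1) + 3) - 3,
which is the closed form with n = p+1.
Hence, by induction on n, the claim holds for every n ≥ 1.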